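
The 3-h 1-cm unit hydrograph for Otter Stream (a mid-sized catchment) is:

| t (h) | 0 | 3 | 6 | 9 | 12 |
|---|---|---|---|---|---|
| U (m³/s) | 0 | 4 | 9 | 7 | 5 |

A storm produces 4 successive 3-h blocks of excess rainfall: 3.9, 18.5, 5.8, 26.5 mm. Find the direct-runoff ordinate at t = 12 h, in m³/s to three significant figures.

Q ≈ 30.7 m³/s

By discrete convolution, Q_j = Σ (P_i / 10 mm) · U_{j−i}.
At t = 12 h (j=4): Q = (3.9/10)·5 + (18.5/10)·7 + (5.8/10)·9 + (26.5/10)·4 = 30.7 m³/s.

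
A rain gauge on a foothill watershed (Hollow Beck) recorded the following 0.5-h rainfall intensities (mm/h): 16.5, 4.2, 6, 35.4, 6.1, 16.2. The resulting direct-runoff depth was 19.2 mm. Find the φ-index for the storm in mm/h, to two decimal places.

Only the 3 blocks with intensity above φ contribute runoff: 16.5, 35.4, 16.2 mm/h.
Σ(I−φ)·Δt = d  ⇒  (16.5+35.4+16.2 − 3φ)·0.5 = 19.2
φ = (68.10 − 19.2/0.5) / 3 = 9.90 mm/h.

φ ≈ 9.90 mm/h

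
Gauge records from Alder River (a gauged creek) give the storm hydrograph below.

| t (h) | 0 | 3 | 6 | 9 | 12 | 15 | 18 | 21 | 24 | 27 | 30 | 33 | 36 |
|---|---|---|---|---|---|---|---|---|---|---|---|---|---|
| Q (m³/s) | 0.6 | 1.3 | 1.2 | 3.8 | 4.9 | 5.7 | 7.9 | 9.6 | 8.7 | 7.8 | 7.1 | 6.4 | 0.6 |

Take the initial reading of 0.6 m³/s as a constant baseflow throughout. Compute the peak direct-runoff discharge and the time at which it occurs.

Subtracting baseflow gives direct-runoff ordinates: 0.0, 0.7, 0.6, 3.2, 4.3, 5.1, 7.3, 9.0, 8.1, 7.2, 6.5, 5.8, 0.0 m³/s.
The maximum is 9.0 m³/s, occurring at the reading for t = 21 h.

Q_p = 9.0 m³/s at t = 21 h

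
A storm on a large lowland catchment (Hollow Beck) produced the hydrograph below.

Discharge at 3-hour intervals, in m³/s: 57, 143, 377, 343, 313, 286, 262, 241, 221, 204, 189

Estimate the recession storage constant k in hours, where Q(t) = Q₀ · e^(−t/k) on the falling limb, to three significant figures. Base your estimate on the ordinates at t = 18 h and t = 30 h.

On the falling limb, Q drops from 262 to 189 m³/s between t = 18 h and t = 30 h (Δt = 12 h).
k = −Δt / ln(Q₂/Q₁) = −12 / ln(189/262) = 36.7 h.

k ≈ 36.7 h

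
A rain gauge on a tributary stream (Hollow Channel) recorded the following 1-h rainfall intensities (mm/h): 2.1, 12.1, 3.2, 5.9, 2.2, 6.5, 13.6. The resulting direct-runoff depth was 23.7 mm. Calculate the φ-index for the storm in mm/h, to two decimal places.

φ ≈ 3.60 mm/h

Only the 4 blocks with intensity above φ contribute runoff: 12.1, 5.9, 6.5, 13.6 mm/h.
Σ(I−φ)·Δt = d  ⇒  (12.1+5.9+6.5+13.6 − 4φ)·1 = 23.7
φ = (38.10 − 23.7/1) / 4 = 3.60 mm/h.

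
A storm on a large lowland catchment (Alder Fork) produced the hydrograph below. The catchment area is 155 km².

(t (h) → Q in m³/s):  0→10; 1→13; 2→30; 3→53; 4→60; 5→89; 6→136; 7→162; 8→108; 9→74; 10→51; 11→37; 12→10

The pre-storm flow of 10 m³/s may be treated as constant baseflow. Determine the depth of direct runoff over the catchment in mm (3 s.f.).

Direct runoff: 0.0, 3.0, 20.0, 43.0, 50.0, 79.0, 126.0, 152.0, 98.0, 64.0, 41.0, 27.0, 0.0 m³/s; ΣQ_DR = 703.0 m³/s.
V = ΣQ_DR · Δt = 703.0 × 3600 s = 2.531 × 10^6 m³.
Over A = 155 km², depth = V / A = 16.3 mm.

d ≈ 16.3 mm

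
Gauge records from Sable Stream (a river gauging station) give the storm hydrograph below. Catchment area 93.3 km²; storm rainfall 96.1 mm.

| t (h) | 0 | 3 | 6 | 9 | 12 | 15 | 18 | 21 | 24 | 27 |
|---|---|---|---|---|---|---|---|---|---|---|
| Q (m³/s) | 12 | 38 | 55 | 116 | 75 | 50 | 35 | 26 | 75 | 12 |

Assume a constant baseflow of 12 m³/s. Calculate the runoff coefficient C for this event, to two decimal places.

ΣQ_DR = 374.0 m³/s; V = ΣQ_DR·Δt = 4.039 × 10^6 m³.
Runoff depth d = V / A = 43.29 mm.
C = d / P = 43.29 / 96.1 = 0.45.

C ≈ 0.45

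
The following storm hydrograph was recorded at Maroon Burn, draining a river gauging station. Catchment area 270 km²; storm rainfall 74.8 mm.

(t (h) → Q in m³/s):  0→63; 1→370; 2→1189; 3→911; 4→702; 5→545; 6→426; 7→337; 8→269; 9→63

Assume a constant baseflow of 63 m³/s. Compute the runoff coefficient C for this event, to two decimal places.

ΣQ_DR = 4245 m³/s; V = ΣQ_DR·Δt = 1.528 × 10^7 m³.
Runoff depth d = V / A = 56.60 mm.
C = d / P = 56.60 / 74.8 = 0.76.

C ≈ 0.76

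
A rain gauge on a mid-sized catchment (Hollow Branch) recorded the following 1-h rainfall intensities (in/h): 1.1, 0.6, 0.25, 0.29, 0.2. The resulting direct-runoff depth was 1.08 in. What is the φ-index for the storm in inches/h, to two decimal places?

φ ≈ 0.31 in/h

Only the 2 blocks with intensity above φ contribute runoff: 1.1, 0.6 in/h.
Σ(I−φ)·Δt = d  ⇒  (1.1+0.6 − 2φ)·1 = 1.08
φ = (1.700 − 1.08/1) / 2 = 0.31 in/h.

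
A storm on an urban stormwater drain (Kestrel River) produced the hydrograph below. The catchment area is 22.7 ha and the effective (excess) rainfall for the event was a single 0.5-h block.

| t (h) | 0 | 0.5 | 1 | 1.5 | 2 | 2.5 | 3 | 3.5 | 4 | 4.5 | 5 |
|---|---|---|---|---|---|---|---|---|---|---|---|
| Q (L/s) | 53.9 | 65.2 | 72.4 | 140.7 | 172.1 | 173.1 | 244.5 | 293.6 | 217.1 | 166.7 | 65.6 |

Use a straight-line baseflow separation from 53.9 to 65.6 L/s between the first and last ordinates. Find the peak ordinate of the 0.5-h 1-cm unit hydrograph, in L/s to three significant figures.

U_p ≈ 290 L/s

Direct runoff: 0.00, 10.13, 16.16, 83.29, 113.52, 113.35, 183.58, 231.51, 153.84, 102.27, 0.00 L/s; ΣQ_DR = 1008 L/s, peak = 231.51 L/s.
Runoff depth d = ΣQ_DR·Δt / A = 1008 × 1800 / (22.7 ha) = 7.990 mm.
The 1-cm UH is the DRH scaled by (10 mm)/d, so U_p = 231.51 × 10/7.990 = 290 L/s.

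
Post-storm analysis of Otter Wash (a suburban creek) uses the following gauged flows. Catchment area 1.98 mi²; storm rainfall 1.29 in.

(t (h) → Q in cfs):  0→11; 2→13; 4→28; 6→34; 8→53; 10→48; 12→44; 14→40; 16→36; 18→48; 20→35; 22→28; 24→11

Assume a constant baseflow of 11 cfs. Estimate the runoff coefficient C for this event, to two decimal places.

ΣQ_DR = 286.0 cfs; V = ΣQ_DR·Δt = 2.059 × 10^6 ft³.
Runoff depth d = V / A = 0.4477 in.
C = d / P = 0.4477 / 1.29 = 0.35.

C ≈ 0.35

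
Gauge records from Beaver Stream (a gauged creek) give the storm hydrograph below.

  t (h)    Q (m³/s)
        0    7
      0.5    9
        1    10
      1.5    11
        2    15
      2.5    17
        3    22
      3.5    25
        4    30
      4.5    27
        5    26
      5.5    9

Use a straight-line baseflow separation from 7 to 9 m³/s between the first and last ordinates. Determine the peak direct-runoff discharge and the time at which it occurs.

Q_p = 21.55 m³/s at t = 4 h

Subtracting baseflow gives direct-runoff ordinates: 0.00, 1.82, 2.64, 3.45, 7.27, 9.09, 13.91, 16.73, 21.55, 18.36, 17.18, 0.00 m³/s.
The maximum is 21.55 m³/s, occurring at the reading for t = 4 h.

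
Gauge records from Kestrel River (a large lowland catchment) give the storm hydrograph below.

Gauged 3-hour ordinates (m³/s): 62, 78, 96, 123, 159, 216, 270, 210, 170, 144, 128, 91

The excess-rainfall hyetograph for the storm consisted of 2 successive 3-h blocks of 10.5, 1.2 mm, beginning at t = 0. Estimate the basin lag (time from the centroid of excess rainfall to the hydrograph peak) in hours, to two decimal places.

Centroid of excess rainfall: t_c = Σ P_i·t̄_i / ΣP_i = 1.8077 h (block centres at 1.5, 4.5 h).
Hydrograph peak occurs at t = 18 h, so basin lag t_L = 18 − 1.8077 = 16.19 h.

t_L ≈ 16.19 h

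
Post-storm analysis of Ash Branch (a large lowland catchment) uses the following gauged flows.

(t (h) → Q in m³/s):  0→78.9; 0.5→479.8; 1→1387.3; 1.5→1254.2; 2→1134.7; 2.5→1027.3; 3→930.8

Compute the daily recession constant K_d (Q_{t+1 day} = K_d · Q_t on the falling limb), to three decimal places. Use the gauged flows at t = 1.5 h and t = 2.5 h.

K_d ≈ 0.008

Between t = 1.5 h and t = 2.5 h the flow falls from 1254.2 to 1027.3 m³/s over 2×0.5 h = 1 h.
Per-interval ratio K = (1027.3/1254.2)^(1/2) = 0.9050; K_d = K^(24/0.5) = 0.008.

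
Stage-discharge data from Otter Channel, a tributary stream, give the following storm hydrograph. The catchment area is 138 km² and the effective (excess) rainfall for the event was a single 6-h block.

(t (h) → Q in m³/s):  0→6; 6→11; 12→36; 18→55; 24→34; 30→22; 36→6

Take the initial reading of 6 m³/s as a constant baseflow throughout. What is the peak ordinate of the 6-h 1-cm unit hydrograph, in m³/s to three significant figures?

Direct runoff: 0.0, 5.0, 30.0, 49.0, 28.0, 16.0, 0.0 m³/s; ΣQ_DR = 128.0 m³/s, peak = 49.0 m³/s.
Runoff depth d = ΣQ_DR·Δt / A = 128.0 × 21600 / (138 km²) = 20.03 mm.
The 1-cm UH is the DRH scaled by (10 mm)/d, so U_p = 49.0 × 10/20.03 = 24.5 m³/s.

U_p ≈ 24.5 m³/s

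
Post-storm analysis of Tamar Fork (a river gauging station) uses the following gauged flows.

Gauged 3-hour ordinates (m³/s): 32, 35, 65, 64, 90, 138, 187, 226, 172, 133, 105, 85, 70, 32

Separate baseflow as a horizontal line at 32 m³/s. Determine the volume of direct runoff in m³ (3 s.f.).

V ≈ 1.06 × 10^7 m³

Direct-runoff ordinates (Q − Q_b): 0.0, 3.0, 33.0, 32.0, 58.0, 106.0, 155.0, 194.0, 140.0, 101.0, 73.0, 53.0, 38.0, 0.0 m³/s.
ΣQ_DR = 986.0 m³/s.
With Δt = 3 h = 10800 s, V = ΣQ_DR · Δt = 986.0 × 10800 = 1.06 × 10^7 m³.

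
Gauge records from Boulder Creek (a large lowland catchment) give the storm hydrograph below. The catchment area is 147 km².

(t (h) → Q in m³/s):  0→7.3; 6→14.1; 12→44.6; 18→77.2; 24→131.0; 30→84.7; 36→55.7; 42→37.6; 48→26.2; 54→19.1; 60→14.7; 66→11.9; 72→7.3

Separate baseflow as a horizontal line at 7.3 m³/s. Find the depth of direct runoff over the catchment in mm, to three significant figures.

d ≈ 64.1 mm

Direct runoff: 0.0, 6.8, 37.3, 69.9, 123.7, 77.4, 48.4, 30.3, 18.9, 11.8, 7.4, 4.6, 0.0 m³/s; ΣQ_DR = 436.5 m³/s.
V = ΣQ_DR · Δt = 436.5 × 21600 s = 9.428 × 10^6 m³.
Over A = 147 km², depth = V / A = 64.1 mm.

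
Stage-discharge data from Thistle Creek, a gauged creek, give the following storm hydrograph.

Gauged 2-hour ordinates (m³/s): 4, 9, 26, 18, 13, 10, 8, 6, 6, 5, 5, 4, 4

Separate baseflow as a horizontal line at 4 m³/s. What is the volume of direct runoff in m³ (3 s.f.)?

Direct-runoff ordinates (Q − Q_b): 0.0, 5.0, 22.0, 14.0, 9.0, 6.0, 4.0, 2.0, 2.0, 1.0, 1.0, 0.0, 0.0 m³/s.
ΣQ_DR = 66.00 m³/s.
With Δt = 2 h = 7200 s, V = ΣQ_DR · Δt = 66.00 × 7200 = 4.75 × 10^5 m³.

V ≈ 4.75 × 10^5 m³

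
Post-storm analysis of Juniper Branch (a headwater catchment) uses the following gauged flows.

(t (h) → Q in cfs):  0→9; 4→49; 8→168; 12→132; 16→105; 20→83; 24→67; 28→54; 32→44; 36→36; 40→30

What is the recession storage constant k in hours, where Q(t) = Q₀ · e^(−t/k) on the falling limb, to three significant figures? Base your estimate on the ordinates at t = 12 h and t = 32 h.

On the falling limb, Q drops from 132 to 44 cfs between t = 12 h and t = 32 h (Δt = 20 h).
k = −Δt / ln(Q₂/Q₁) = −20 / ln(44/132) = 18.2 h.

k ≈ 18.2 h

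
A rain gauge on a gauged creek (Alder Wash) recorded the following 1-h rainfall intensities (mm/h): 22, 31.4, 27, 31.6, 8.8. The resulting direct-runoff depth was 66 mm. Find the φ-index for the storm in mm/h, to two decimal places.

Only the 4 blocks with intensity above φ contribute runoff: 22, 31.4, 27, 31.6 mm/h.
Σ(I−φ)·Δt = d  ⇒  (22+31.4+27+31.6 − 4φ)·1 = 66
φ = (112.0 − 66/1) / 4 = 11.50 mm/h.

φ ≈ 11.50 mm/h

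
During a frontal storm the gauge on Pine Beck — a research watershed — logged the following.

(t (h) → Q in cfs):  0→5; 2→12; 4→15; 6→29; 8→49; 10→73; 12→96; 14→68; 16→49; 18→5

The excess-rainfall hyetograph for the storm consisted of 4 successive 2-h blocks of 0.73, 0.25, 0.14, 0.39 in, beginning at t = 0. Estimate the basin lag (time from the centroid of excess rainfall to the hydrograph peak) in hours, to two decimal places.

t_L ≈ 8.75 h

Centroid of excess rainfall: t_c = Σ P_i·t̄_i / ΣP_i = 3.2517 h (block centres at 1, 3, 5, 7 h).
Hydrograph peak occurs at t = 12 h, so basin lag t_L = 12 − 3.2517 = 8.75 h.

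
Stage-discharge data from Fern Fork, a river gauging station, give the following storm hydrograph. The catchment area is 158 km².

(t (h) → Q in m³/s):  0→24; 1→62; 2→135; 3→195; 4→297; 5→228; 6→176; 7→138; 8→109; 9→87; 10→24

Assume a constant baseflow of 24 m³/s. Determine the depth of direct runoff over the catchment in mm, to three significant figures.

d ≈ 27.6 mm

Direct runoff: 0.0, 38.0, 111.0, 171.0, 273.0, 204.0, 152.0, 114.0, 85.0, 63.0, 0.0 m³/s; ΣQ_DR = 1211 m³/s.
V = ΣQ_DR · Δt = 1211 × 3600 s = 4.360 × 10^6 m³.
Over A = 158 km², depth = V / A = 27.6 mm.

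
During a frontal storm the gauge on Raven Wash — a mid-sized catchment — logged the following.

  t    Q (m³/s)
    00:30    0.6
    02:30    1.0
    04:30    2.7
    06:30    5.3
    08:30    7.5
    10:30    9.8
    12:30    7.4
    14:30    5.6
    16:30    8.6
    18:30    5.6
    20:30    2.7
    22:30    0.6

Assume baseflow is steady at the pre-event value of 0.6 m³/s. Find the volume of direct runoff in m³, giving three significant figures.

V ≈ 3.61 × 10^5 m³

Direct-runoff ordinates (Q − Q_b): 0.0, 0.4, 2.1, 4.7, 6.9, 9.2, 6.8, 5.0, 8.0, 5.0, 2.1, 0.0 m³/s.
ΣQ_DR = 50.20 m³/s.
With Δt = 2 h = 7200 s, V = ΣQ_DR · Δt = 50.20 × 7200 = 3.61 × 10^5 m³.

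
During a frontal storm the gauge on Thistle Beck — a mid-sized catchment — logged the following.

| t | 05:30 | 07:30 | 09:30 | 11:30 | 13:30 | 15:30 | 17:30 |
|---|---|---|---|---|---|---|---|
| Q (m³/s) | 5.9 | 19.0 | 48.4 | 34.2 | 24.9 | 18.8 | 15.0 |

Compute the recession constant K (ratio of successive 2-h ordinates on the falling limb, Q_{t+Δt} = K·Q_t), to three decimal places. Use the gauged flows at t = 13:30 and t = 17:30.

Using the recession-limb readings at t = 13:30 and t = 17:30: Q falls from 24.9 to 15.0 m³/s over 2 intervals.
K = (Q₂/Q₁)^(1/2) = (15.0/24.9)^(1/2) = 0.776.

K ≈ 0.776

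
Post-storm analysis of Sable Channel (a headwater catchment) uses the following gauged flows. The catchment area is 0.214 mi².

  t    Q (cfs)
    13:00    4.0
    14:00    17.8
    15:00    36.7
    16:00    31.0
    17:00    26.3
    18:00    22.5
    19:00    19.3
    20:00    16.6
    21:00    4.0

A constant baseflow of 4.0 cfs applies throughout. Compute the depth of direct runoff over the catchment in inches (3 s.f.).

Direct runoff: 0.0, 13.8, 32.7, 27.0, 22.3, 18.5, 15.3, 12.6, 0.0 cfs; ΣQ_DR = 142.2 cfs.
V = ΣQ_DR · Δt = 142.2 × 3600 s = 5.119 × 10^5 ft³.
Over A = 0.214 mi², depth = V / A = 1.03 in.

d ≈ 1.03 in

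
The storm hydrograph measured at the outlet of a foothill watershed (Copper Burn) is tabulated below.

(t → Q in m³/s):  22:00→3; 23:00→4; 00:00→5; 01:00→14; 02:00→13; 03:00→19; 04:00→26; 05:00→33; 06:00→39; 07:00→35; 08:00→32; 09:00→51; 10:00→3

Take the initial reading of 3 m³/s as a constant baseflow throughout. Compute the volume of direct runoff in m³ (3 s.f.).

Direct-runoff ordinates (Q − Q_b): 0.0, 1.0, 2.0, 11.0, 10.0, 16.0, 23.0, 30.0, 36.0, 32.0, 29.0, 48.0, 0.0 m³/s.
ΣQ_DR = 238.0 m³/s.
With Δt = 1 h = 3600 s, V = ΣQ_DR · Δt = 238.0 × 3600 = 8.57 × 10^5 m³.

V ≈ 8.57 × 10^5 m³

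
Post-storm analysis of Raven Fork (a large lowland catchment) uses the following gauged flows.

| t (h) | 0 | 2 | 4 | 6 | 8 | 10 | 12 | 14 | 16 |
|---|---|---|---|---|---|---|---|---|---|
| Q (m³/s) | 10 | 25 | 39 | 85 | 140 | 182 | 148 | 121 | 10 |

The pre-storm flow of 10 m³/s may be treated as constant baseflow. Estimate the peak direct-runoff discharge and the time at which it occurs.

Subtracting baseflow gives direct-runoff ordinates: 0.0, 15.0, 29.0, 75.0, 130.0, 172.0, 138.0, 111.0, 0.0 m³/s.
The maximum is 172.0 m³/s, occurring at the reading for t = 10 h.

Q_p = 172.0 m³/s at t = 10 h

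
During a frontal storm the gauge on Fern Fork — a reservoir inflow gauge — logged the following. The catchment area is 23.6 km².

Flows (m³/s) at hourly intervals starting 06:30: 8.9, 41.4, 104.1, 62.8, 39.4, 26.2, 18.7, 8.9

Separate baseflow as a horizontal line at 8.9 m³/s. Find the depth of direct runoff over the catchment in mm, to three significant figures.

d ≈ 36.5 mm

Direct runoff: 0.0, 32.5, 95.2, 53.9, 30.5, 17.3, 9.8, 0.0 m³/s; ΣQ_DR = 239.2 m³/s.
V = ΣQ_DR · Δt = 239.2 × 3600 s = 8.611 × 10^5 m³.
Over A = 23.6 km², depth = V / A = 36.5 mm.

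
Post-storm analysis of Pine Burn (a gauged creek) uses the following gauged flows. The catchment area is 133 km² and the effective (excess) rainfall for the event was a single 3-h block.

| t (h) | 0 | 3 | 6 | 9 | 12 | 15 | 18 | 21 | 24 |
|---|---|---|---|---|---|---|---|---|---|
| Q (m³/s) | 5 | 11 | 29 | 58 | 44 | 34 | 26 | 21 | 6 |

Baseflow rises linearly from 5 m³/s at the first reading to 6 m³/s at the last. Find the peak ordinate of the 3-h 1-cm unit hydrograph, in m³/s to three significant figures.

U_p ≈ 35.1 m³/s

Direct runoff: 0.00, 5.88, 23.75, 52.62, 38.50, 28.38, 20.25, 15.12, 0.00 m³/s; ΣQ_DR = 184.5 m³/s, peak = 52.62 m³/s.
Runoff depth d = ΣQ_DR·Δt / A = 184.5 × 10800 / (133 km²) = 14.98 mm.
The 1-cm UH is the DRH scaled by (10 mm)/d, so U_p = 52.62 × 10/14.98 = 35.1 m³/s.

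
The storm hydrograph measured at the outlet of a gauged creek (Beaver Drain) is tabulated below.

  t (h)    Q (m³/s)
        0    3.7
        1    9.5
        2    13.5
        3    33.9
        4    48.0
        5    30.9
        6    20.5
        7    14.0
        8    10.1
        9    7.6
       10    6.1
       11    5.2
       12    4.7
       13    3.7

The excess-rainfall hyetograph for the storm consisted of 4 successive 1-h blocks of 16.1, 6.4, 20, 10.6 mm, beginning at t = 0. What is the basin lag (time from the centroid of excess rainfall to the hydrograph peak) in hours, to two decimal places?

Centroid of excess rainfall: t_c = Σ P_i·t̄_i / ΣP_i = 1.9727 h (block centres at 0.5, 1.5, 2.5, 3.5 h).
Hydrograph peak occurs at t = 4 h, so basin lag t_L = 4 − 1.9727 = 2.03 h.

t_L ≈ 2.03 h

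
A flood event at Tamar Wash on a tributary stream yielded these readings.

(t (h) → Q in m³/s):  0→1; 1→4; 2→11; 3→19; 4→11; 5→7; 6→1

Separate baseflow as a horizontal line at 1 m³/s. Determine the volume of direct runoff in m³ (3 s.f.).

V ≈ 1.69 × 10^5 m³

Direct-runoff ordinates (Q − Q_b): 0.0, 3.0, 10.0, 18.0, 10.0, 6.0, 0.0 m³/s.
ΣQ_DR = 47.00 m³/s.
With Δt = 1 h = 3600 s, V = ΣQ_DR · Δt = 47.00 × 3600 = 1.69 × 10^5 m³.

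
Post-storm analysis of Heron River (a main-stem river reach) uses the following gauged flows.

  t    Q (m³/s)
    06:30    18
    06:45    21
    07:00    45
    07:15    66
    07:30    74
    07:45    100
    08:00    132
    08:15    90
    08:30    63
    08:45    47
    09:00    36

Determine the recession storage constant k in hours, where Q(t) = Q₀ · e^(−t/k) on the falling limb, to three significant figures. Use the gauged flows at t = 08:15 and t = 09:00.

k ≈ 0.819 h

On the falling limb, Q drops from 90 to 36 m³/s between t = 08:15 and t = 09:00 (Δt = 0.75 h).
k = −Δt / ln(Q₂/Q₁) = −0.75 / ln(36/90) = 0.819 h.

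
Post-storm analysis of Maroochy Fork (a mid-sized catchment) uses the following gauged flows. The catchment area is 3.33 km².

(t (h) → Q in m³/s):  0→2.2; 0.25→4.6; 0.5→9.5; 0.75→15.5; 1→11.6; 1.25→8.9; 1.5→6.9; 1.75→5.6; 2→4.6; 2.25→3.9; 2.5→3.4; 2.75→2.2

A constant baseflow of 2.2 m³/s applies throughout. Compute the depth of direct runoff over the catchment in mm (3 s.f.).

d ≈ 14.2 mm

Direct runoff: 0.0, 2.4, 7.3, 13.3, 9.4, 6.7, 4.7, 3.4, 2.4, 1.7, 1.2, 0.0 m³/s; ΣQ_DR = 52.50 m³/s.
V = ΣQ_DR · Δt = 52.50 × 900 s = 47250 m³.
Over A = 3.33 km², depth = V / A = 14.2 mm.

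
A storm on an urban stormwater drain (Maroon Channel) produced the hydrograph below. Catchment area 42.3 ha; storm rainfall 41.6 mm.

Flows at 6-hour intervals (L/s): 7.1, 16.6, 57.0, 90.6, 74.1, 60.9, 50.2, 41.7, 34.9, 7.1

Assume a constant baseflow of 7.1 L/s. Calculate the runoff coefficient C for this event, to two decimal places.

C ≈ 0.45

ΣQ_DR = 369.2 L/s; V = ΣQ_DR·Δt = 7.975 × 10^6 L.
Runoff depth d = V / A = 18.85 mm.
C = d / P = 18.85 / 41.6 = 0.45.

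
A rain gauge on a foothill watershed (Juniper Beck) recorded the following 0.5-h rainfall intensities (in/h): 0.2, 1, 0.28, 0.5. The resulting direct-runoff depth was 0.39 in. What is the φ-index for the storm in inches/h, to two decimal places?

φ ≈ 0.36 in/h

Only the 2 blocks with intensity above φ contribute runoff: 1, 0.5 in/h.
Σ(I−φ)·Δt = d  ⇒  (1+0.5 − 2φ)·0.5 = 0.39
φ = (1.500 − 0.39/0.5) / 2 = 0.36 in/h.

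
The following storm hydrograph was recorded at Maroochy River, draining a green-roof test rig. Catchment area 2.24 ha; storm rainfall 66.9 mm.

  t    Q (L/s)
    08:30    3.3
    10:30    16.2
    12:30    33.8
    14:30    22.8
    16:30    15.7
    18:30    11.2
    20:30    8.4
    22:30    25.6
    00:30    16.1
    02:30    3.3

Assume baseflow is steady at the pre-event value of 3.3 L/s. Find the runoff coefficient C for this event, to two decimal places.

ΣQ_DR = 123.4 L/s; V = ΣQ_DR·Δt = 8.885 × 10^5 L.
Runoff depth d = V / A = 39.66 mm.
C = d / P = 39.66 / 66.9 = 0.59.

C ≈ 0.59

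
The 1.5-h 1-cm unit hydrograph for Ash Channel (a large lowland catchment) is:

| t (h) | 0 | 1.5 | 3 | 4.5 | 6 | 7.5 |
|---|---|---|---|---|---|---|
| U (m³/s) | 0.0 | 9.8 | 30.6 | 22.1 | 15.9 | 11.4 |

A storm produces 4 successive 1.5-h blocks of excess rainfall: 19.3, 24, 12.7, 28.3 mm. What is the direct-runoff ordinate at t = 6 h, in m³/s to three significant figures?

By discrete convolution, Q_j = Σ (P_i / 10 mm) · U_{j−i}.
At t = 6 h (j=4): Q = (19.3/10)·15.9 + (24/10)·22.1 + (12.7/10)·30.6 + (28.3/10)·9.8 = 150 m³/s.

Q ≈ 150 m³/s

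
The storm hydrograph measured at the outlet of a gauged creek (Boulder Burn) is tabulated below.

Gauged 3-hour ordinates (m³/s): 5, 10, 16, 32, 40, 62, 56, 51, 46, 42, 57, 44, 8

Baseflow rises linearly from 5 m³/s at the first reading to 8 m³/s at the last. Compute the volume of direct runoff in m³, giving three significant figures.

Direct-runoff ordinates (Q − Q_b): 0.00, 4.75, 10.50, 26.25, 34.00, 55.75, 49.50, 44.25, 39.00, 34.75, 49.50, 36.25, 0.00 m³/s.
ΣQ_DR = 384.5 m³/s.
With Δt = 3 h = 10800 s, V = ΣQ_DR · Δt = 384.5 × 10800 = 4.15 × 10^6 m³.

V ≈ 4.15 × 10^6 m³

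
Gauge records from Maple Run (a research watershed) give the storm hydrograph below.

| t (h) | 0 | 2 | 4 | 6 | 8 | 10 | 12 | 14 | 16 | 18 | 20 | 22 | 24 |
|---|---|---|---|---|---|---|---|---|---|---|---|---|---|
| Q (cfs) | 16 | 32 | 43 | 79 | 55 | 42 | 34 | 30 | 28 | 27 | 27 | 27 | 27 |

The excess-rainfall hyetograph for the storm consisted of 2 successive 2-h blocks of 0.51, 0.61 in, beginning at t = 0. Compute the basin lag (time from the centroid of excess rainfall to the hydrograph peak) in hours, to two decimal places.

Centroid of excess rainfall: t_c = Σ P_i·t̄_i / ΣP_i = 2.0893 h (block centres at 1, 3 h).
Hydrograph peak occurs at t = 6 h, so basin lag t_L = 6 − 2.0893 = 3.91 h.

t_L ≈ 3.91 h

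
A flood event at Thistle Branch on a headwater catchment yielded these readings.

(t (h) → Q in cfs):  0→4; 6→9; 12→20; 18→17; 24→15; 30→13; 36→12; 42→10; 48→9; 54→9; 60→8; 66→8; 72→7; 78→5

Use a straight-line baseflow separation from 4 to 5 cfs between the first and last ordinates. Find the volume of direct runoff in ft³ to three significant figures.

V ≈ 1.79 × 10^6 ft³

Direct-runoff ordinates (Q − Q_b): 0.00, 4.92, 15.85, 12.77, 10.69, 8.62, 7.54, 5.46, 4.38, 4.31, 3.23, 3.15, 2.08, 0.00 cfs.
ΣQ_DR = 83.00 cfs.
With Δt = 6 h = 21600 s, V = ΣQ_DR · Δt = 83.00 × 21600 = 1.79 × 10^6 ft³.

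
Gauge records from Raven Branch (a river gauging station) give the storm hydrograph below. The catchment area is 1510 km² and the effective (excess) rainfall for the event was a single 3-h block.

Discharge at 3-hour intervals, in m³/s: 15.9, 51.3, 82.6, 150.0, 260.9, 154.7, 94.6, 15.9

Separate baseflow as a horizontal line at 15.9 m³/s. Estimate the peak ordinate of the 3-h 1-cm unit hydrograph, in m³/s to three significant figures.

Direct runoff: 0.0, 35.4, 66.7, 134.1, 245.0, 138.8, 78.7, 0.0 m³/s; ΣQ_DR = 698.7 m³/s, peak = 245.0 m³/s.
Runoff depth d = ΣQ_DR·Δt / A = 698.7 × 10800 / (1510 km²) = 4.997 mm.
The 1-cm UH is the DRH scaled by (10 mm)/d, so U_p = 245.0 × 10/4.997 = 490 m³/s.

U_p ≈ 490 m³/s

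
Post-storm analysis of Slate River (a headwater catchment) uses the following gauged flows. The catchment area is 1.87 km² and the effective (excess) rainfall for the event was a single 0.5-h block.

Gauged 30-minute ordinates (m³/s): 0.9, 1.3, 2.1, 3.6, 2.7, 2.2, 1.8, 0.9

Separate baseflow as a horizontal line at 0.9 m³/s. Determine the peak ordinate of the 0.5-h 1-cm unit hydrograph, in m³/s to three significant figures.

U_p ≈ 3.38 m³/s

Direct runoff: 0.0, 0.4, 1.2, 2.7, 1.8, 1.3, 0.9, 0.0 m³/s; ΣQ_DR = 8.300 m³/s, peak = 2.7 m³/s.
Runoff depth d = ΣQ_DR·Δt / A = 8.300 × 1800 / (1.87 km²) = 7.989 mm.
The 1-cm UH is the DRH scaled by (10 mm)/d, so U_p = 2.7 × 10/7.989 = 3.38 m³/s.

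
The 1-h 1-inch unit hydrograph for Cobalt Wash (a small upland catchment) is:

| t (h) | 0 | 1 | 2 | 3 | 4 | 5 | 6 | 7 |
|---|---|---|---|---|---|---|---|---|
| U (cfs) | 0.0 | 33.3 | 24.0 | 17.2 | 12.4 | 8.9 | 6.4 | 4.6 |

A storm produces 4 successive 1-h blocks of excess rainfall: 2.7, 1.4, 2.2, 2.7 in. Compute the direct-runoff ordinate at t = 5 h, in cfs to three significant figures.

Q ≈ 144 cfs

By discrete convolution, Q_j = Σ (P_i / 1 in) · U_{j−i}.
At t = 5 h (j=5): Q = (2.7/1)·8.9 + (1.4/1)·12.4 + (2.2/1)·17.2 + (2.7/1)·24.0 = 144 cfs.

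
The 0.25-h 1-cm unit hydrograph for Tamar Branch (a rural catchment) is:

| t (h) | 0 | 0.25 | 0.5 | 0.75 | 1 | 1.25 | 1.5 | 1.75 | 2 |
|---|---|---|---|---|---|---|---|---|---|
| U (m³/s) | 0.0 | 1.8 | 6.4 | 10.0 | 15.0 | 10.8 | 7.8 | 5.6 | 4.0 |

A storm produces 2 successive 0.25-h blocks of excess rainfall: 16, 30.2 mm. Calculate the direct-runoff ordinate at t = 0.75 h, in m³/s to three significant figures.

Q ≈ 35.3 m³/s

By discrete convolution, Q_j = Σ (P_i / 10 mm) · U_{j−i}.
At t = 0.75 h (j=3): Q = (16/10)·10.0 + (30.2/10)·6.4 = 35.3 m³/s.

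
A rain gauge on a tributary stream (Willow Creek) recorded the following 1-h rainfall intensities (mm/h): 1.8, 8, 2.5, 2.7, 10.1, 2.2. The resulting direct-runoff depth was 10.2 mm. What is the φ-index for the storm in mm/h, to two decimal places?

Only the 2 blocks with intensity above φ contribute runoff: 8, 10.1 mm/h.
Σ(I−φ)·Δt = d  ⇒  (8+10.1 − 2φ)·1 = 10.2
φ = (18.10 − 10.2/1) / 2 = 3.95 mm/h.

φ ≈ 3.95 mm/h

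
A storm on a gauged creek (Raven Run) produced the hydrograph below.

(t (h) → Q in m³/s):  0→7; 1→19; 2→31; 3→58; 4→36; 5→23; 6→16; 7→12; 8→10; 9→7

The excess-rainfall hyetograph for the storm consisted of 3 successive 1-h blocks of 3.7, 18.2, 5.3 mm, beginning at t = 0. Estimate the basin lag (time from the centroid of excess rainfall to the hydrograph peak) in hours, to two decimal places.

Centroid of excess rainfall: t_c = Σ P_i·t̄_i / ΣP_i = 1.5588 h (block centres at 0.5, 1.5, 2.5 h).
Hydrograph peak occurs at t = 3 h, so basin lag t_L = 3 − 1.5588 = 1.44 h.

t_L ≈ 1.44 h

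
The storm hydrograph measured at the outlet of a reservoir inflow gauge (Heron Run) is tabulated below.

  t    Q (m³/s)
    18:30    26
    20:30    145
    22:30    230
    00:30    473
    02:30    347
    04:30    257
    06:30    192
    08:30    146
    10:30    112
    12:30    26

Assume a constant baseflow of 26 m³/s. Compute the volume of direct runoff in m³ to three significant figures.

V ≈ 1.22 × 10^7 m³

Direct-runoff ordinates (Q − Q_b): 0.0, 119.0, 204.0, 447.0, 321.0, 231.0, 166.0, 120.0, 86.0, 0.0 m³/s.
ΣQ_DR = 1694 m³/s.
With Δt = 2 h = 7200 s, V = ΣQ_DR · Δt = 1694 × 7200 = 1.22 × 10^7 m³.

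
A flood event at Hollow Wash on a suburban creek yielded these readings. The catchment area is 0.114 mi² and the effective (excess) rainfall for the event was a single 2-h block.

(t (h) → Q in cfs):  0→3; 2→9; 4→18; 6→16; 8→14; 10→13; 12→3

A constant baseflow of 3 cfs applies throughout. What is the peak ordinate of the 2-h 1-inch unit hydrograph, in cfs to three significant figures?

U_p ≈ 10.0 cfs

Direct runoff: 0.0, 6.0, 15.0, 13.0, 11.0, 10.0, 0.0 cfs; ΣQ_DR = 55.00 cfs, peak = 15.0 cfs.
Runoff depth d = ΣQ_DR·Δt / A = 55.00 × 7200 / (0.114 mi²) = 1.495 in.
The 1-inch UH is the DRH scaled by (1 in)/d, so U_p = 15.0 × 1/1.495 = 10.0 cfs.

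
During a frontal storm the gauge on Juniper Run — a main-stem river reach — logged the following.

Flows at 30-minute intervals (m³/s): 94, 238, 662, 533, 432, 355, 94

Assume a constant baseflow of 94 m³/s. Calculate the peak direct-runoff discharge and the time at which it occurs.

Subtracting baseflow gives direct-runoff ordinates: 0.0, 144.0, 568.0, 439.0, 338.0, 261.0, 0.0 m³/s.
The maximum is 568.0 m³/s, occurring at the reading for t = 1 h.

Q_p = 568.0 m³/s at t = 1 h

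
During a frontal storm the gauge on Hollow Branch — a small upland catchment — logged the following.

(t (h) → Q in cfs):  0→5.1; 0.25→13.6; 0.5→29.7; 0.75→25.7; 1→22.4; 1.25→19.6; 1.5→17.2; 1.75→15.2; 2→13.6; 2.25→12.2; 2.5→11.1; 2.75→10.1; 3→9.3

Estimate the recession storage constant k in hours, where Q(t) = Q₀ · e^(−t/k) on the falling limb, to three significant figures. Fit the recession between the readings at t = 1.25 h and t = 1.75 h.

On the falling limb, Q drops from 19.6 to 15.2 cfs between t = 1.25 h and t = 1.75 h (Δt = 0.5 h).
k = −Δt / ln(Q₂/Q₁) = −0.5 / ln(15.2/19.6) = 1.97 h.

k ≈ 1.97 h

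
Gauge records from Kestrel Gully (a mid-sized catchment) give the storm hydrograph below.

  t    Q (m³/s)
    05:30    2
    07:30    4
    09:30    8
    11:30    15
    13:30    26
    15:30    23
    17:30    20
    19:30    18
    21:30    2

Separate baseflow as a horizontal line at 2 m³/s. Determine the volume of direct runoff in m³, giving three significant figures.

Direct-runoff ordinates (Q − Q_b): 0.0, 2.0, 6.0, 13.0, 24.0, 21.0, 18.0, 16.0, 0.0 m³/s.
ΣQ_DR = 100.0 m³/s.
With Δt = 2 h = 7200 s, V = ΣQ_DR · Δt = 100.0 × 7200 = 7.20 × 10^5 m³.

V ≈ 7.20 × 10^5 m³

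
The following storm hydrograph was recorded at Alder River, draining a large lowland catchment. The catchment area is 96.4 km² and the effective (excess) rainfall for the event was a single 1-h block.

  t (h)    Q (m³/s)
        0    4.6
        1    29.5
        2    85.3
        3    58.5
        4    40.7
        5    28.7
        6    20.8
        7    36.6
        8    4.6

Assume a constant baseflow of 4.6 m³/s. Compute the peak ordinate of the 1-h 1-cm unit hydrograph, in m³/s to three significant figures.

U_p ≈ 80.7 m³/s

Direct runoff: 0.0, 24.9, 80.7, 53.9, 36.1, 24.1, 16.2, 32.0, 0.0 m³/s; ΣQ_DR = 267.9 m³/s, peak = 80.7 m³/s.
Runoff depth d = ΣQ_DR·Δt / A = 267.9 × 3600 / (96.4 km²) = 10.00 mm.
The 1-cm UH is the DRH scaled by (10 mm)/d, so U_p = 80.7 × 10/10.00 = 80.7 m³/s.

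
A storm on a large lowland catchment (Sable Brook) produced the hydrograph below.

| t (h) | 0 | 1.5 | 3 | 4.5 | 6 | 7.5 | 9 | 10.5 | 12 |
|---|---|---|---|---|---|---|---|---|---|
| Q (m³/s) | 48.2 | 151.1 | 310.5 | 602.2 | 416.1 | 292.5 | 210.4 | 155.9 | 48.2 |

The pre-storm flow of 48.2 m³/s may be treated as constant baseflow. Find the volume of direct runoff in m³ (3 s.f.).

V ≈ 9.73 × 10^6 m³

Direct-runoff ordinates (Q − Q_b): 0.0, 102.9, 262.3, 554.0, 367.9, 244.3, 162.2, 107.7, 0.0 m³/s.
ΣQ_DR = 1801 m³/s.
With Δt = 1.5 h = 5400 s, V = ΣQ_DR · Δt = 1801 × 5400 = 9.73 × 10^6 m³.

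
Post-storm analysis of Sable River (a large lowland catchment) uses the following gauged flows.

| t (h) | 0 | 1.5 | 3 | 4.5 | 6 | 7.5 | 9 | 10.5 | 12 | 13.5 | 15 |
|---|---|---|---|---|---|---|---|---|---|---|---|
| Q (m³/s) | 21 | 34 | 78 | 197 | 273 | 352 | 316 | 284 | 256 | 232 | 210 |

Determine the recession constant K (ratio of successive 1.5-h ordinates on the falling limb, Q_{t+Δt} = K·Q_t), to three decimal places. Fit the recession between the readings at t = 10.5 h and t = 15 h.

K ≈ 0.904

Using the recession-limb readings at t = 10.5 h and t = 15 h: Q falls from 284 to 210 m³/s over 3 intervals.
K = (Q₂/Q₁)^(1/3) = (210/284)^(1/3) = 0.904.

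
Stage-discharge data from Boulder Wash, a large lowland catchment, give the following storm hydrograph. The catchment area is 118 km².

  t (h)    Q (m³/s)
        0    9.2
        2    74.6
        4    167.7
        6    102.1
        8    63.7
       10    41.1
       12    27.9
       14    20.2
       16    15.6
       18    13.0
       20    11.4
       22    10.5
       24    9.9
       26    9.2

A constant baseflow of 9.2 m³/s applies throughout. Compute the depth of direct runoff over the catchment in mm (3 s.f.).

Direct runoff: 0.0, 65.4, 158.5, 92.9, 54.5, 31.9, 18.7, 11.0, 6.4, 3.8, 2.2, 1.3, 0.7, 0.0 m³/s; ΣQ_DR = 447.3 m³/s.
V = ΣQ_DR · Δt = 447.3 × 7200 s = 3.221 × 10^6 m³.
Over A = 118 km², depth = V / A = 27.3 mm.

d ≈ 27.3 mm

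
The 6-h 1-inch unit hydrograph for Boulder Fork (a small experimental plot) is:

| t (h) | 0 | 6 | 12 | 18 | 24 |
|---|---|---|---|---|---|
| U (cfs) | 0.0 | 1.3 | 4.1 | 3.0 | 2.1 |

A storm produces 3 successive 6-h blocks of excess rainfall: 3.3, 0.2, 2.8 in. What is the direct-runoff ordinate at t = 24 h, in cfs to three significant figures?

Q ≈ 19.0 cfs

By discrete convolution, Q_j = Σ (P_i / 1 in) · U_{j−i}.
At t = 24 h (j=4): Q = (3.3/1)·2.1 + (0.2/1)·3.0 + (2.8/1)·4.1 = 19.0 cfs.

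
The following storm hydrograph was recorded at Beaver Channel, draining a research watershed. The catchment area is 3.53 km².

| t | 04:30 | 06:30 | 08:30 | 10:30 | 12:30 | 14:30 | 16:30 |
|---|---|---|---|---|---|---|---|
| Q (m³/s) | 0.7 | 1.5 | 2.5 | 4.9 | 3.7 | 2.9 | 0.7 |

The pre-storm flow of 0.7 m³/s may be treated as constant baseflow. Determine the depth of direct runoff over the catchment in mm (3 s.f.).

Direct runoff: 0.0, 0.8, 1.8, 4.2, 3.0, 2.2, 0.0 m³/s; ΣQ_DR = 12.00 m³/s.
V = ΣQ_DR · Δt = 12.00 × 7200 s = 86400 m³.
Over A = 3.53 km², depth = V / A = 24.5 mm.

d ≈ 24.5 mm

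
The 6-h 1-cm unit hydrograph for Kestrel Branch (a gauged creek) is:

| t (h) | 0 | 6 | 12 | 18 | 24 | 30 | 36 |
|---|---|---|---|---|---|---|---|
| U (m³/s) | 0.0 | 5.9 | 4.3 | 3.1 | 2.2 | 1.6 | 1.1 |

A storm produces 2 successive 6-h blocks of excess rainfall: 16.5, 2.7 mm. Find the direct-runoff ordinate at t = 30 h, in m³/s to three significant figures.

By discrete convolution, Q_j = Σ (P_i / 10 mm) · U_{j−i}.
At t = 30 h (j=5): Q = (16.5/10)·1.6 + (2.7/10)·2.2 = 3.23 m³/s.

Q ≈ 3.23 m³/s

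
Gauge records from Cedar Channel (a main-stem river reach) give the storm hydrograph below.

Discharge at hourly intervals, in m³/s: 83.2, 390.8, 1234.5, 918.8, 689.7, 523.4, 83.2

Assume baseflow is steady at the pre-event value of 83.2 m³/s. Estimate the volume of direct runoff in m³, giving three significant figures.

Direct-runoff ordinates (Q − Q_b): 0.0, 307.6, 1151.3, 835.6, 606.5, 440.2, 0.0 m³/s.
ΣQ_DR = 3341 m³/s.
With Δt = 1 h = 3600 s, V = ΣQ_DR · Δt = 3341 × 3600 = 1.20 × 10^7 m³.

V ≈ 1.20 × 10^7 m³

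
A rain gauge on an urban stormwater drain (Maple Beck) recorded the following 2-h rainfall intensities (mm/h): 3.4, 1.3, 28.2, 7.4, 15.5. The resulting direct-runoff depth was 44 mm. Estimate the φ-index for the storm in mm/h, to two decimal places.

φ ≈ 10.85 mm/h

Only the 2 blocks with intensity above φ contribute runoff: 28.2, 15.5 mm/h.
Σ(I−φ)·Δt = d  ⇒  (28.2+15.5 − 2φ)·2 = 44
φ = (43.70 − 44/2) / 2 = 10.85 mm/h.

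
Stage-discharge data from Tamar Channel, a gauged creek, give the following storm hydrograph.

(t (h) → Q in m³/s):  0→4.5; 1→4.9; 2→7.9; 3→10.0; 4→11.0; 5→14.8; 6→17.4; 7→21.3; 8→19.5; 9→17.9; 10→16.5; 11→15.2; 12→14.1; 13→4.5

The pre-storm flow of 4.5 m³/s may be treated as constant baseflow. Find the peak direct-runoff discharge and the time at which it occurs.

Subtracting baseflow gives direct-runoff ordinates: 0.0, 0.4, 3.4, 5.5, 6.5, 10.3, 12.9, 16.8, 15.0, 13.4, 12.0, 10.7, 9.6, 0.0 m³/s.
The maximum is 16.8 m³/s, occurring at the reading for t = 7 h.

Q_p = 16.8 m³/s at t = 7 h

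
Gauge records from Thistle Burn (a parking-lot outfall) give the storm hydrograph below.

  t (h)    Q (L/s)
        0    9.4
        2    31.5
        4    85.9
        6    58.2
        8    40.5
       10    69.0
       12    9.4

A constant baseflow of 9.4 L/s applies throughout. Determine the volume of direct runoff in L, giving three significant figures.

Direct-runoff ordinates (Q − Q_b): 0.0, 22.1, 76.5, 48.8, 31.1, 59.6, 0.0 L/s.
ΣQ_DR = 238.1 L/s.
With Δt = 2 h = 7200 s, V = ΣQ_DR · Δt = 238.1 × 7200 = 1.71 × 10^6 L.

V ≈ 1.71 × 10^6 L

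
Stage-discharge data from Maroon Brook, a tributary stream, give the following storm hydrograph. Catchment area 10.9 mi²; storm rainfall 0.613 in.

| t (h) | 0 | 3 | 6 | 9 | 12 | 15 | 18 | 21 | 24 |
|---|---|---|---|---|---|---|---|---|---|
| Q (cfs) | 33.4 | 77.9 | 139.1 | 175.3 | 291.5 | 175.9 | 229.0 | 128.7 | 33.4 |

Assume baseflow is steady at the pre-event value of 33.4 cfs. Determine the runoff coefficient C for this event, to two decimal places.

ΣQ_DR = 983.6 cfs; V = ΣQ_DR·Δt = 1.062 × 10^7 ft³.
Runoff depth d = V / A = 0.4195 in.
C = d / P = 0.4195 / 0.613 = 0.68.

C ≈ 0.68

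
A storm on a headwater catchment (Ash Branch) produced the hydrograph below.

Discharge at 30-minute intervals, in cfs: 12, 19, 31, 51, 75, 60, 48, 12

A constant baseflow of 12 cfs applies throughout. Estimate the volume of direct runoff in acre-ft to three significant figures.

Direct-runoff ordinates (Q − Q_b): 0.0, 7.0, 19.0, 39.0, 63.0, 48.0, 36.0, 0.0 cfs.
ΣQ_DR = 212.0 cfs.
With Δt = 0.5 h = 1800 s, V = ΣQ_DR · Δt = 212.0 × 1800 = 3.82 × 10^5 ft³ = 8.76 acre-ft.

V ≈ 8.76 acre-ft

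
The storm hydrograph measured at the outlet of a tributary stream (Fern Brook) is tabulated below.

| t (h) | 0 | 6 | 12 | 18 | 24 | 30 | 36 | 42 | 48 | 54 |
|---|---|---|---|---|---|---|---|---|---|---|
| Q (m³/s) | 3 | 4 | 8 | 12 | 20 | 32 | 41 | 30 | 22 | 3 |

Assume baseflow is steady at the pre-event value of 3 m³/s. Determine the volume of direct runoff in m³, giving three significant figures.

Direct-runoff ordinates (Q − Q_b): 0.0, 1.0, 5.0, 9.0, 17.0, 29.0, 38.0, 27.0, 19.0, 0.0 m³/s.
ΣQ_DR = 145.0 m³/s.
With Δt = 6 h = 21600 s, V = ΣQ_DR · Δt = 145.0 × 21600 = 3.13 × 10^6 m³.

V ≈ 3.13 × 10^6 m³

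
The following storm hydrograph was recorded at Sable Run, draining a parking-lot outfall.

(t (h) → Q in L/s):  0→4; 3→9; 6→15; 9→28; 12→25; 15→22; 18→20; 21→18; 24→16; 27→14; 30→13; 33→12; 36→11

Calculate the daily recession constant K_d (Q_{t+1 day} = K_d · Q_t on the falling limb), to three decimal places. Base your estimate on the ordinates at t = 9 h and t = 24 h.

Between t = 9 h and t = 24 h the flow falls from 28 to 16 L/s over 5×3 h = 15 h.
Per-interval ratio K = (16/28)^(1/5) = 0.8941; K_d = K^(24/3) = 0.408.

K_d ≈ 0.408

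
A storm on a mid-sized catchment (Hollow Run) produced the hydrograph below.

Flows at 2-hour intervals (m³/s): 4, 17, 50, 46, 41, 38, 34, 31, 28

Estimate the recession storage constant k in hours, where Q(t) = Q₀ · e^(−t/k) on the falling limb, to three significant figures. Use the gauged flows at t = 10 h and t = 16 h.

On the falling limb, Q drops from 38 to 28 m³/s between t = 10 h and t = 16 h (Δt = 6 h).
k = −Δt / ln(Q₂/Q₁) = −6 / ln(28/38) = 19.6 h.

k ≈ 19.6 h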